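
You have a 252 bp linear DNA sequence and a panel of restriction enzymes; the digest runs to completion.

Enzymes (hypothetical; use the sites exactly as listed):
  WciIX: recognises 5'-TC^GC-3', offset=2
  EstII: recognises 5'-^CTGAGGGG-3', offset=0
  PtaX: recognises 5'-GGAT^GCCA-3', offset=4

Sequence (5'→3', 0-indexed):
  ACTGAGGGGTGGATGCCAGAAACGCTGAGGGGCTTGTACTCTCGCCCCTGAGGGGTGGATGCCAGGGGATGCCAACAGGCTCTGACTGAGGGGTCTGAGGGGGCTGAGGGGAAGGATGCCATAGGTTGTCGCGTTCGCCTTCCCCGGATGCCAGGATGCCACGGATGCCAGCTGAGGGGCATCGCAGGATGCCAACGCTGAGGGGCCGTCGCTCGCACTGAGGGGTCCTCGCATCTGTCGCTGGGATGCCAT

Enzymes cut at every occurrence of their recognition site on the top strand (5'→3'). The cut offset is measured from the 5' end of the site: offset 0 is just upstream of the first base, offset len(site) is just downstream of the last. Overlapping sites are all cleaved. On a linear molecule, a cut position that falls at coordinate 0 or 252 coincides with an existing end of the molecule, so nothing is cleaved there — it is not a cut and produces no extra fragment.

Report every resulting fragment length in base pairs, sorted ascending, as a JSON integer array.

[1,3,4,4,5,5,6,7,7,8,8,9,9,9,9,10,10,12,13,13,13,13,13,13,14,15,19]

Scan for sites:
  WciIX TCGC/2: at [41, 128, 134, 181, 208, 212, 228, 237] ⇒ [43, 130, 136, 183, 210, 214, 230, 239]
  EstII CTGAGGGG/0: at [1, 24, 47, 85, 94, 103, 171, 197, 217] ⇒ [1, 24, 47, 85, 94, 103, 171, 197, 217]
  PtaX GGATGCCA/4: at [10, 56, 66, 113, 145, 153, 162, 186, 243] ⇒ [14, 60, 70, 117, 149, 157, 166, 190, 247]

Pooled cuts: [1, 14, 24, 43, 47, 60, 70, 85, 94, 103, 117, 130, 136, 149, 157, 166, 171, 183, 190, 197, 210, 214, 217, 230, 239, 247]

Fragment lengths:
  [0,1): 1 bp
  [1,14): 13 bp
  [14,24): 10 bp
  [24,43): 19 bp
  [43,47): 4 bp
  [47,60): 13 bp
  [60,70): 10 bp
  [70,85): 15 bp
  [85,94): 9 bp
  [94,103): 9 bp
  [103,117): 14 bp
  [117,130): 13 bp
  [130,136): 6 bp
  [136,149): 13 bp
  [149,157): 8 bp
  [157,166): 9 bp
  [166,171): 5 bp
  [171,183): 12 bp
  [183,190): 7 bp
  [190,197): 7 bp
  [197,210): 13 bp
  [210,214): 4 bp
  [214,217): 3 bp
  [217,230): 13 bp
  [230,239): 9 bp
  [239,247): 8 bp
  [247,252): 5 bp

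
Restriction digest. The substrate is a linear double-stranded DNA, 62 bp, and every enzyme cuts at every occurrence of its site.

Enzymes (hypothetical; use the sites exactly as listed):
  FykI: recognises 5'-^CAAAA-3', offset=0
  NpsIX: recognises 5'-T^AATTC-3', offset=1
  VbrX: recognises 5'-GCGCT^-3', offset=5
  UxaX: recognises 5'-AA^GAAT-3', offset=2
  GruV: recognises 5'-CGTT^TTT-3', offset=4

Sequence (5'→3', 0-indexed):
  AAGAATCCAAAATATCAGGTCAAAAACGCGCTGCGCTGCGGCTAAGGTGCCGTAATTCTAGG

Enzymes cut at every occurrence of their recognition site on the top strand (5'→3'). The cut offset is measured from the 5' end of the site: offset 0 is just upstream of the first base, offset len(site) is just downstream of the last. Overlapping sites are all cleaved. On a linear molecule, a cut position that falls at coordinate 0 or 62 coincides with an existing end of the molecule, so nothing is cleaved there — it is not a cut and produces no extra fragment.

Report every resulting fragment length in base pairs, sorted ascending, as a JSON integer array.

[2,5,5,9,12,13,16]

Site scan:
  FykI (CAAAA, off=0): starts [7, 20] → cuts [7, 20]
  NpsIX (TAATTC, off=1): starts [52] → cuts [53]
  VbrX (GCGCT, off=5): starts [27, 32] → cuts [32, 37]
  UxaX (AAGAAT, off=2): starts [0] → cuts [2]
  GruV (CGTTTTT, off=4): no sites

All cut coordinates (distinct, sorted): [2, 7, 20, 32, 37, 53]

Fragments:
  [0,2): 2 bp
  [2,7): 5 bp
  [7,20): 13 bp
  [20,32): 12 bp
  [32,37): 5 bp
  [37,53): 16 bp
  [53,62): 9 bp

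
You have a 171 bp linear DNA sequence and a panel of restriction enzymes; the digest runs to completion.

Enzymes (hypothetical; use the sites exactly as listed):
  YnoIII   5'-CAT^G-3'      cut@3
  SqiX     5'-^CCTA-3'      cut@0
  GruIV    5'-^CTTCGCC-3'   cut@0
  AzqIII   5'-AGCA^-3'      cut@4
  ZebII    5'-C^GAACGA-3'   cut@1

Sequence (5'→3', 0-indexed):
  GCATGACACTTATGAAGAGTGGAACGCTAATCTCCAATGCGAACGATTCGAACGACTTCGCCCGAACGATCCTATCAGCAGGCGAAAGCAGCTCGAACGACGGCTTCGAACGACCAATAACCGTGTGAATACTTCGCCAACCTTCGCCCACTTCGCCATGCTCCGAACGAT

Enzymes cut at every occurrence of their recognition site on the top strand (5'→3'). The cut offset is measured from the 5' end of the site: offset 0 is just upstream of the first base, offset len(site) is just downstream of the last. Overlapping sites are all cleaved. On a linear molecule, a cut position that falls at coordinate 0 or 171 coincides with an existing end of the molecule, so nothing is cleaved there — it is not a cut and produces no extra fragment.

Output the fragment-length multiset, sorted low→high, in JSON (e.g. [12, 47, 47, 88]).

Per-enzyme occurrences:
  YnoIII CATG/3: at [1, 156] ⇒ [4, 159]
  SqiX CCTA/0: at [70] ⇒ [70]
  GruIV CTTCGCC/0: at [55, 131, 141, 150] ⇒ [55, 131, 141, 150]
  AzqIII AGCA/4: at [76, 86] ⇒ [80, 90]
  ZebII CGAACGA/1: at [39, 48, 62, 93, 106, 163] ⇒ [40, 49, 63, 94, 107, 164]

Pooled cuts: [4, 40, 49, 55, 63, 70, 80, 90, 94, 107, 131, 141, 150, 159, 164]

Fragments:
  [0,4): 4 bp
  [4,40): 36 bp
  [40,49): 9 bp
  [49,55): 6 bp
  [55,63): 8 bp
  [63,70): 7 bp
  [70,80): 10 bp
  [80,90): 10 bp
  [90,94): 4 bp
  [94,107): 13 bp
  [107,131): 24 bp
  [131,141): 10 bp
  [141,150): 9 bp
  [150,159): 9 bp
  [159,164): 5 bp
  [164,171): 7 bp

[4,4,5,6,7,7,8,9,9,9,10,10,10,13,24,36]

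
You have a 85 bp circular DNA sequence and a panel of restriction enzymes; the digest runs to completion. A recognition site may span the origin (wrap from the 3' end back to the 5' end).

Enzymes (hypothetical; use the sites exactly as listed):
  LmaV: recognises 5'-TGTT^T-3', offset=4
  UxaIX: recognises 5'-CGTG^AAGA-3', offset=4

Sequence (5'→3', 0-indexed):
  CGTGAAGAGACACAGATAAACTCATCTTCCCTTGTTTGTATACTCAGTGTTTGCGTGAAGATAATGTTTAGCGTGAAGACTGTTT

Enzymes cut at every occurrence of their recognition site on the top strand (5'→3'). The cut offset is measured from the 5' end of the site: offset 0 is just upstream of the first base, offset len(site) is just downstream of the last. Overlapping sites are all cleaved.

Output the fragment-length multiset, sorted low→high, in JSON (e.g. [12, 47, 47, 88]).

[5,6,7,9,11,15,32]

Site scan:
  LmaV (TGTTT, off=4): starts [32, 47, 64, 80] → cuts [36, 51, 68, 84]
  UxaIX (CGTGAAGA, off=4): starts [0, 53, 71] → cuts [4, 57, 75]

All cut coordinates (distinct, sorted): [4, 36, 51, 57, 68, 75, 84]

Fragments:
  4→36: 32 bp
  36→51: 15 bp
  51→57: 6 bp
  57→68: 11 bp
  68→75: 7 bp
  75→84: 9 bp
  84→4 (wrap): 85-84+4 = 5 bp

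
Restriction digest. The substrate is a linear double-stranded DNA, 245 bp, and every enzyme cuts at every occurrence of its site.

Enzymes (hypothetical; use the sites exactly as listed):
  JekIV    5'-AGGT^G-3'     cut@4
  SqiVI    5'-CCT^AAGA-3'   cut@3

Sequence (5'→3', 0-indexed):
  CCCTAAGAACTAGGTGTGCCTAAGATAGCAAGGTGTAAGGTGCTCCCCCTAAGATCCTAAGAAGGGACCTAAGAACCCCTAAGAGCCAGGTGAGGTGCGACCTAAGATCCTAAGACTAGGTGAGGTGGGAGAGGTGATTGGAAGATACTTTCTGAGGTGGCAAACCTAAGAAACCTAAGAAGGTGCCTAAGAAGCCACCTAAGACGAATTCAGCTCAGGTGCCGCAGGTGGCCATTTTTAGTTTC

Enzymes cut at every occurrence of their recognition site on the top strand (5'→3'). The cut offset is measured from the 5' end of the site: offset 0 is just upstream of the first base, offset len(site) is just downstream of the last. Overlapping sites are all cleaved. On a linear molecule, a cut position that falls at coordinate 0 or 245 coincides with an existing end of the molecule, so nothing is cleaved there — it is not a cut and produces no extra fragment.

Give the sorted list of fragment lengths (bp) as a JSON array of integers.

[4,4,5,5,6,7,7,8,8,8,9,9,9,9,9,10,10,11,11,12,12,13,16,20,23]

Scan for sites:
  JekIV AGGTG/4: at [11, 30, 37, 87, 92, 117, 122, 131, 154, 180, 216, 225] ⇒ [15, 34, 41, 91, 96, 121, 126, 135, 158, 184, 220, 229]
  SqiVI CCTAAGA/3: at [1, 18, 47, 55, 67, 77, 100, 108, 164, 173, 185, 197] ⇒ [4, 21, 50, 58, 70, 80, 103, 111, 167, 176, 188, 200]

All cut coordinates (distinct, sorted): [4, 15, 21, 34, 41, 50, 58, 70, 80, 91, 96, 103, 111, 121, 126, 135, 158, 167, 176, 184, 188, 200, 220, 229]

Fragments:
  [0,4): 4 bp
  [4,15): 11 bp
  [15,21): 6 bp
  [21,34): 13 bp
  [34,41): 7 bp
  [41,50): 9 bp
  [50,58): 8 bp
  [58,70): 12 bp
  [70,80): 10 bp
  [80,91): 11 bp
  [91,96): 5 bp
  [96,103): 7 bp
  [103,111): 8 bp
  [111,121): 10 bp
  [121,126): 5 bp
  [126,135): 9 bp
  [135,158): 23 bp
  [158,167): 9 bp
  [167,176): 9 bp
  [176,184): 8 bp
  [184,188): 4 bp
  [188,200): 12 bp
  [200,220): 20 bp
  [220,229): 9 bp
  [229,245): 16 bp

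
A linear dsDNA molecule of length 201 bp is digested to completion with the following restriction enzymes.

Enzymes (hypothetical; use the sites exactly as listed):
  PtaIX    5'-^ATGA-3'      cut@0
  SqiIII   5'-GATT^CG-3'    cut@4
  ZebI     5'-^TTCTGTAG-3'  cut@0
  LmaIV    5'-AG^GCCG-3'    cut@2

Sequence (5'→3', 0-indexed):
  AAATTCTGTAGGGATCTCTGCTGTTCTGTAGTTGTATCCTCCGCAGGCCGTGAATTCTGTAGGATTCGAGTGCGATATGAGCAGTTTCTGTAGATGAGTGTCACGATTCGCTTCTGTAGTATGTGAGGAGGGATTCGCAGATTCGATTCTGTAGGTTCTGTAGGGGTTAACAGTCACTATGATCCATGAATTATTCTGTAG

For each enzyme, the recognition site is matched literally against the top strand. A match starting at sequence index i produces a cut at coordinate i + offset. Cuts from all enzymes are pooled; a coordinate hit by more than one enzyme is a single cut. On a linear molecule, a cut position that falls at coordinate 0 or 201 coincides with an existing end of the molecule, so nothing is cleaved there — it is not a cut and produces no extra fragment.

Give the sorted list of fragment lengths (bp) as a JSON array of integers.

Site scan:
  PtaIX ATGA/0: at [76, 93, 178, 185] ⇒ [76, 93, 178, 185]
  SqiIII GATTCG/4: at [62, 104, 131, 139] ⇒ [66, 108, 135, 143]
  ZebI TTCTGTAG/0: at [3, 23, 54, 85, 111, 146, 155, 193] ⇒ [3, 23, 54, 85, 111, 146, 155, 193]
  LmaIV AGGCCG/2: at [44] ⇒ [46]

Pooled cuts: [3, 23, 46, 54, 66, 76, 85, 93, 108, 111, 135, 143, 146, 155, 178, 185, 193]

Fragments:
  [0,3): 3 bp
  [3,23): 20 bp
  [23,46): 23 bp
  [46,54): 8 bp
  [54,66): 12 bp
  [66,76): 10 bp
  [76,85): 9 bp
  [85,93): 8 bp
  [93,108): 15 bp
  [108,111): 3 bp
  [111,135): 24 bp
  [135,143): 8 bp
  [143,146): 3 bp
  [146,155): 9 bp
  [155,178): 23 bp
  [178,185): 7 bp
  [185,193): 8 bp
  [193,201): 8 bp

[3,3,3,7,8,8,8,8,8,9,9,10,12,15,20,23,23,24]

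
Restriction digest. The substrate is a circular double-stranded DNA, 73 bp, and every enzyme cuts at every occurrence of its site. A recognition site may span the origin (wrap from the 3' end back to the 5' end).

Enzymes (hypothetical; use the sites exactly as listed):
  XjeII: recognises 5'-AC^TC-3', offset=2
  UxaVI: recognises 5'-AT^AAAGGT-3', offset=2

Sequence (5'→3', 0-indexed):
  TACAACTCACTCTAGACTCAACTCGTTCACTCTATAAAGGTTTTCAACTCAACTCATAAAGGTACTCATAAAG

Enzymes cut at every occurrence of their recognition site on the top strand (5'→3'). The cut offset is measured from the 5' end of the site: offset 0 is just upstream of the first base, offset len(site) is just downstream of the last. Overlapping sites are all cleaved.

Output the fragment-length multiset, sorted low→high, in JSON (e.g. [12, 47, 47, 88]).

Scan for sites:
  XjeII ACTC/2: at [4, 8, 15, 20, 28, 46, 51, 63] ⇒ [6, 10, 17, 22, 30, 48, 53, 65]
  UxaVI ATAAAGGT/2: at [33, 55] ⇒ [35, 57]

Pooled cuts: [6, 10, 17, 22, 30, 35, 48, 53, 57, 65]

Fragment lengths:
  6→10: 4 bp
  10→17: 7 bp
  17→22: 5 bp
  22→30: 8 bp
  30→35: 5 bp
  35→48: 13 bp
  48→53: 5 bp
  53→57: 4 bp
  57→65: 8 bp
  65→6 (wrap): 73-65+6 = 14 bp

[4,4,5,5,5,7,8,8,13,14]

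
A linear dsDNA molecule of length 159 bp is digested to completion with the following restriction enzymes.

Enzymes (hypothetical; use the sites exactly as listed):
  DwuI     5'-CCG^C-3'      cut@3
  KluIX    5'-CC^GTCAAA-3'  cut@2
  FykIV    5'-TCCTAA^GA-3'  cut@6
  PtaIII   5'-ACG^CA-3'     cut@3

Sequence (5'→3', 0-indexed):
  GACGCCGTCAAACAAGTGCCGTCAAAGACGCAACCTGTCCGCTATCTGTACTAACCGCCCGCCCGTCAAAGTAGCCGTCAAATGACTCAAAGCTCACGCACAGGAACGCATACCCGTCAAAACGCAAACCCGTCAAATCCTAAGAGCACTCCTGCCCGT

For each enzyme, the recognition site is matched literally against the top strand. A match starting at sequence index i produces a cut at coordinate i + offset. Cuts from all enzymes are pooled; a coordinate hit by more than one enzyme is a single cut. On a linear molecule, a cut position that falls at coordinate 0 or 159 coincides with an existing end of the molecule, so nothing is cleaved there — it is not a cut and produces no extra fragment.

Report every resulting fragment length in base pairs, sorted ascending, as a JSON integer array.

Per-enzyme occurrences:
  DwuI CCGC/3: at [38, 54, 58] ⇒ [41, 57, 61]
  KluIX CCGTCAAA/2: at [4, 18, 62, 74, 113, 129] ⇒ [6, 20, 64, 76, 115, 131]
  FykIV TCCTAAGA/6: at [137] ⇒ [143]
  PtaIII ACGCA/3: at [27, 95, 105, 121] ⇒ [30, 98, 108, 124]

All cut coordinates (distinct, sorted): [6, 20, 30, 41, 57, 61, 64, 76, 98, 108, 115, 124, 131, 143]

Fragments:
  [0,6): 6 bp
  [6,20): 14 bp
  [20,30): 10 bp
  [30,41): 11 bp
  [41,57): 16 bp
  [57,61): 4 bp
  [61,64): 3 bp
  [64,76): 12 bp
  [76,98): 22 bp
  [98,108): 10 bp
  [108,115): 7 bp
  [115,124): 9 bp
  [124,131): 7 bp
  [131,143): 12 bp
  [143,159): 16 bp

[3,4,6,7,7,9,10,10,11,12,12,14,16,16,22]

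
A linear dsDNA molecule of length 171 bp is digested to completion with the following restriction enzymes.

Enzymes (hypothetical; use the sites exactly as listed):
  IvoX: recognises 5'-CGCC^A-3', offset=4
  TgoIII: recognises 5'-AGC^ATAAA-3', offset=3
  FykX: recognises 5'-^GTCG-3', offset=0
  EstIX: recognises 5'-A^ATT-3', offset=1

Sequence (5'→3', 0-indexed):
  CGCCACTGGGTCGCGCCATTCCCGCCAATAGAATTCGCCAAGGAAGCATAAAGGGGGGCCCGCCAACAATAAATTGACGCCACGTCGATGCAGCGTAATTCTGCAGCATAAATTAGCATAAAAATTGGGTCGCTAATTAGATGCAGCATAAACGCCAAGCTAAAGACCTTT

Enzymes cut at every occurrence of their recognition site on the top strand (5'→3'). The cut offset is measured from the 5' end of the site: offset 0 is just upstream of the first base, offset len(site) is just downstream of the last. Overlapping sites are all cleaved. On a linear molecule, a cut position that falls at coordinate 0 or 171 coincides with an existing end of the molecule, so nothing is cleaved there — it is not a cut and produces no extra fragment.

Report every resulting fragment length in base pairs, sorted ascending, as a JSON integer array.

Scan for sites:
  IvoX CGCCA/4: at [0, 13, 22, 35, 60, 77, 152] ⇒ [4, 17, 26, 39, 64, 81, 156]
  TgoIII AGCATAAA/3: at [44, 104, 114, 144] ⇒ [47, 107, 117, 147]
  FykX GTCG/0: at [9, 83, 128] ⇒ [9, 83, 128]
  EstIX AATT/1: at [31, 71, 96, 110, 122, 134] ⇒ [32, 72, 97, 111, 123, 135]

Pooled cuts: [4, 9, 17, 26, 32, 39, 47, 64, 72, 81, 83, 97, 107, 111, 117, 123, 128, 135, 147, 156]

Fragment lengths:
  [0,4): 4 bp
  [4,9): 5 bp
  [9,17): 8 bp
  [17,26): 9 bp
  [26,32): 6 bp
  [32,39): 7 bp
  [39,47): 8 bp
  [47,64): 17 bp
  [64,72): 8 bp
  [72,81): 9 bp
  [81,83): 2 bp
  [83,97): 14 bp
  [97,107): 10 bp
  [107,111): 4 bp
  [111,117): 6 bp
  [117,123): 6 bp
  [123,128): 5 bp
  [128,135): 7 bp
  [135,147): 12 bp
  [147,156): 9 bp
  [156,171): 15 bp

[2,4,4,5,5,6,6,6,7,7,8,8,8,9,9,9,10,12,14,15,17]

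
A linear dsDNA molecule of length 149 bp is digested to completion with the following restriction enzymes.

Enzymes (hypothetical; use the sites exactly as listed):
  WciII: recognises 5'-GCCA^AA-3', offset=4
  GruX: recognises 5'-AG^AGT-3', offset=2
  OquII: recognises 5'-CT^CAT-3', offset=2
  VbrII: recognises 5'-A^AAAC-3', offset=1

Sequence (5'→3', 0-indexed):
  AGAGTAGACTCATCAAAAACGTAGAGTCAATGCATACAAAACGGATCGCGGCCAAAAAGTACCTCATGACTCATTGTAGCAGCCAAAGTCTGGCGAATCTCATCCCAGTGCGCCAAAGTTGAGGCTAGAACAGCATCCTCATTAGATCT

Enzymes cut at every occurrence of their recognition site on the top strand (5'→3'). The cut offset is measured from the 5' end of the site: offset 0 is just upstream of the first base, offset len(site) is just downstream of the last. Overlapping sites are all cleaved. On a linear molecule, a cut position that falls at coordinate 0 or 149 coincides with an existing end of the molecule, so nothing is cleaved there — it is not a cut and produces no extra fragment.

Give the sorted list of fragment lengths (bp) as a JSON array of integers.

[2,6,7,8,8,10,10,14,14,15,15,16,24]

Scan for sites:
  WciII (GCCAAA, off=4): starts [50, 81, 111] → cuts [54, 85, 115]
  GruX (AGAGT, off=2): starts [0, 22] → cuts [2, 24]
  OquII (CTCAT, off=2): starts [8, 62, 69, 98, 137] → cuts [10, 64, 71, 100, 139]
  VbrII (AAAAC, off=1): starts [15, 37] → cuts [16, 38]

Pooled cuts: [2, 10, 16, 24, 38, 54, 64, 71, 85, 100, 115, 139]

Fragment lengths:
  [0,2): 2 bp
  [2,10): 8 bp
  [10,16): 6 bp
  [16,24): 8 bp
  [24,38): 14 bp
  [38,54): 16 bp
  [54,64): 10 bp
  [64,71): 7 bp
  [71,85): 14 bp
  [85,100): 15 bp
  [100,115): 15 bp
  [115,139): 24 bp
  [139,149): 10 bp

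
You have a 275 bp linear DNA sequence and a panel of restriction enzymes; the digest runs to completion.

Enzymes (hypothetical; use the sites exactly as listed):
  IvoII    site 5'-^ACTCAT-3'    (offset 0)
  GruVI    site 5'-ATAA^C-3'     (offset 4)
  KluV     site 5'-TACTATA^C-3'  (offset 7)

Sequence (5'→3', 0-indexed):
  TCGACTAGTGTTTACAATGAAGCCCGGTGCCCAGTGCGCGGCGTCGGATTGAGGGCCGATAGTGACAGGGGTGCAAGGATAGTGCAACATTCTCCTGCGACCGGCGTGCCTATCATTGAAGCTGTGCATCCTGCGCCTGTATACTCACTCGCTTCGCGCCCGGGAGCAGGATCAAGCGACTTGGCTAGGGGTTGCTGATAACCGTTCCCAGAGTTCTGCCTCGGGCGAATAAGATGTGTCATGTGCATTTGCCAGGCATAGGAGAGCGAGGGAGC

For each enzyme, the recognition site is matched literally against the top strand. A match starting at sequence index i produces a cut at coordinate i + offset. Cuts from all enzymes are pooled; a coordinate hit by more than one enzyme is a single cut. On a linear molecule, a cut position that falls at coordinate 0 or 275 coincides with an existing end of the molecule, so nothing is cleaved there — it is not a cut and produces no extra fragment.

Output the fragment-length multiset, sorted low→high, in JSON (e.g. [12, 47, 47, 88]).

Site scan:
  IvoII (ACTCAT, off=0): no sites
  GruVI ATAAC/4: at [197] ⇒ [201]
  KluV (TACTATAC, off=7): no sites

All cut coordinates (distinct, sorted): [201]

Fragments:
  [0,201): 201 bp
  [201,275): 74 bp

[74,201]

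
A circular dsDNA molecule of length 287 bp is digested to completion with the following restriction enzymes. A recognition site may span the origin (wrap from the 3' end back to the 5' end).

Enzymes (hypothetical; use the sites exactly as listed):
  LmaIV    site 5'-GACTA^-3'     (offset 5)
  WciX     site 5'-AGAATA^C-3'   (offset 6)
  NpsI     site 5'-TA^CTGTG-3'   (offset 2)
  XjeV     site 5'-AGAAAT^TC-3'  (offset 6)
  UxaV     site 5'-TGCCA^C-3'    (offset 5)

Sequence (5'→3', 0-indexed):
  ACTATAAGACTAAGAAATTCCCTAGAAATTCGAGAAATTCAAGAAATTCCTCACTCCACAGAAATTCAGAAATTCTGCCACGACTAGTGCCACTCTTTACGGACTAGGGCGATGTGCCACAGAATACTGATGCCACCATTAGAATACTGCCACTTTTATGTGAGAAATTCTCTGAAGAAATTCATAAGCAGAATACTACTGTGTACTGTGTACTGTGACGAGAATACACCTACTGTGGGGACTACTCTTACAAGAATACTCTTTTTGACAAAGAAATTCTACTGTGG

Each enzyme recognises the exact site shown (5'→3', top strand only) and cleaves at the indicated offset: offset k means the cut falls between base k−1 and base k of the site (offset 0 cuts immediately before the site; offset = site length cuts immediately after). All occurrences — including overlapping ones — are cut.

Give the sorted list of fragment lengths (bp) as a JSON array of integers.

[3,4,6,6,6,6,6,7,7,7,7,8,8,9,9,9,10,11,11,12,13,13,14,14,14,14,16,18,19]

Scan for sites:
  LmaIV GACTA/5: at [7, 81, 101, 239, 286] ⇒ [4, 12, 86, 106, 244]
  WciX AGAATAC/6: at [120, 140, 189, 220, 252] ⇒ [126, 146, 195, 226, 258]
  NpsI TACTGTG/2: at [196, 203, 210, 230, 279] ⇒ [198, 205, 212, 232, 281]
  XjeV AGAAATTC/6: at [12, 23, 32, 41, 59, 67, 162, 175, 271] ⇒ [18, 29, 38, 47, 65, 73, 168, 181, 277]
  UxaV TGCCAC/5: at [75, 87, 114, 130, 147] ⇒ [80, 92, 119, 135, 152]

All cut coordinates (distinct, sorted): [4, 12, 18, 29, 38, 47, 65, 73, 80, 86, 92, 106, 119, 126, 135, 146, 152, 168, 181, 195, 198, 205, 212, 226, 232, 244, 258, 277, 281]

Fragments:
  4→12: 8 bp
  12→18: 6 bp
  18→29: 11 bp
  29→38: 9 bp
  38→47: 9 bp
  47→65: 18 bp
  65→73: 8 bp
  73→80: 7 bp
  80→86: 6 bp
  86→92: 6 bp
  92→106: 14 bp
  106→119: 13 bp
  119→126: 7 bp
  126→135: 9 bp
  135→146: 11 bp
  146→152: 6 bp
  152→168: 16 bp
  168→181: 13 bp
  181→195: 14 bp
  195→198: 3 bp
  198→205: 7 bp
  205→212: 7 bp
  212→226: 14 bp
  226→232: 6 bp
  232→244: 12 bp
  244→258: 14 bp
  258→277: 19 bp
  277→281: 4 bp
  281→4 (wrap): 287-281+4 = 10 bp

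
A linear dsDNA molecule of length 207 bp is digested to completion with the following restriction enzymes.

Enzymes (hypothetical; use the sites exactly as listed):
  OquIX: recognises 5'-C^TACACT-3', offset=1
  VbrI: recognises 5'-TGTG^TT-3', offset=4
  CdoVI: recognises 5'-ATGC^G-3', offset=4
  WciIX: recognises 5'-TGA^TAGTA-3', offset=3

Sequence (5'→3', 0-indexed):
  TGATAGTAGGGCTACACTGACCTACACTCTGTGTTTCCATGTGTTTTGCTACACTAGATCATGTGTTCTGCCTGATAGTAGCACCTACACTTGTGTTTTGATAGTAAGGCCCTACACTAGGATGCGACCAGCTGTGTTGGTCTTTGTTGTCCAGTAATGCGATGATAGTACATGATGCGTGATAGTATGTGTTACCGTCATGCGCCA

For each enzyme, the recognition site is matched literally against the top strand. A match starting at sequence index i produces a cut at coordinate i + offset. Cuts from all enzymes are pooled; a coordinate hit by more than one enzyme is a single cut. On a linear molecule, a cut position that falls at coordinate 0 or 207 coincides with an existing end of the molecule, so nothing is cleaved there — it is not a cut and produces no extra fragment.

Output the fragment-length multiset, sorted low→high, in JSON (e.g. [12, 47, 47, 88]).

Scan for sites:
  OquIX (CTACACT, off=1): starts [11, 21, 48, 84, 111] → cuts [12, 22, 49, 85, 112]
  VbrI (TGTGTT, off=4): starts [29, 39, 61, 91, 132, 187] → cuts [33, 43, 65, 95, 136, 191]
  CdoVI (ATGCG, off=4): starts [121, 156, 174, 199] → cuts [125, 160, 178, 203]
  WciIX (TGATAGTA, off=3): starts [0, 72, 98, 162, 179] → cuts [3, 75, 101, 165, 182]

Pooled cuts: [3, 12, 22, 33, 43, 49, 65, 75, 85, 95, 101, 112, 125, 136, 160, 165, 178, 182, 191, 203]

Fragment lengths:
  [0,3): 3 bp
  [3,12): 9 bp
  [12,22): 10 bp
  [22,33): 11 bp
  [33,43): 10 bp
  [43,49): 6 bp
  [49,65): 16 bp
  [65,75): 10 bp
  [75,85): 10 bp
  [85,95): 10 bp
  [95,101): 6 bp
  [101,112): 11 bp
  [112,125): 13 bp
  [125,136): 11 bp
  [136,160): 24 bp
  [160,165): 5 bp
  [165,178): 13 bp
  [178,182): 4 bp
  [182,191): 9 bp
  [191,203): 12 bp
  [203,207): 4 bp

[3,4,4,5,6,6,9,9,10,10,10,10,10,11,11,11,12,13,13,16,24]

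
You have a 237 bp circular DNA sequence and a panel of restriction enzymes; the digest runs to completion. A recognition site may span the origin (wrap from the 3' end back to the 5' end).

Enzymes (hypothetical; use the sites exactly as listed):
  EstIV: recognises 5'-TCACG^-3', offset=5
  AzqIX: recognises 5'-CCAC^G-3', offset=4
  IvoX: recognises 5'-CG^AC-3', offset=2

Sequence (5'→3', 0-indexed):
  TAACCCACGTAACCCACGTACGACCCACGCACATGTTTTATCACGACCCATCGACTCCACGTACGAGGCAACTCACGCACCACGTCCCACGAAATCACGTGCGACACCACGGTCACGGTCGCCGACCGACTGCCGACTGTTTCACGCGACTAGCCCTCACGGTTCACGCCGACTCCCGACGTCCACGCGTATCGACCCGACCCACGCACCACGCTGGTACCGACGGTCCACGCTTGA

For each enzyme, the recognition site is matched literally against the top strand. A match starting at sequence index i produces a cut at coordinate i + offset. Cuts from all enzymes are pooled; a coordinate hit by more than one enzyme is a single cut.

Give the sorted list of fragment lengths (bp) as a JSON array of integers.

[2,3,4,4,5,5,6,6,6,7,7,7,7,7,7,7,7,7,8,8,8,9,9,9,10,11,13,14,17,17]

Per-enzyme occurrences:
  EstIV TCACG/5: at [40, 72, 94, 112, 141, 156, 163] ⇒ [45, 77, 99, 117, 146, 161, 168]
  AzqIX CCACG/4: at [4, 13, 24, 56, 79, 86, 106, 182, 201, 208, 227] ⇒ [8, 17, 28, 60, 83, 90, 110, 186, 205, 212, 231]
  IvoX CGAC/2: at [20, 43, 51, 101, 122, 126, 133, 146, 169, 176, 192, 197, 220] ⇒ [22, 45, 53, 103, 124, 128, 135, 148, 171, 178, 194, 199, 222]

Pooled cuts: [8, 17, 22, 28, 45, 53, 60, 77, 83, 90, 99, 103, 110, 117, 124, 128, 135, 146, 148, 161, 168, 171, 178, 186, 194, 199, 205, 212, 222, 231]

Fragment lengths:
  8→17: 9 bp
  17→22: 5 bp
  22→28: 6 bp
  28→45: 17 bp
  45→53: 8 bp
  53→60: 7 bp
  60→77: 17 bp
  77→83: 6 bp
  83→90: 7 bp
  90→99: 9 bp
  99→103: 4 bp
  103→110: 7 bp
  110→117: 7 bp
  117→124: 7 bp
  124→128: 4 bp
  128→135: 7 bp
  135→146: 11 bp
  146→148: 2 bp
  148→161: 13 bp
  161→168: 7 bp
  168→171: 3 bp
  171→178: 7 bp
  178→186: 8 bp
  186→194: 8 bp
  194→199: 5 bp
  199→205: 6 bp
  205→212: 7 bp
  212→222: 10 bp
  222→231: 9 bp
  231→8 (wrap): 237-231+8 = 14 bp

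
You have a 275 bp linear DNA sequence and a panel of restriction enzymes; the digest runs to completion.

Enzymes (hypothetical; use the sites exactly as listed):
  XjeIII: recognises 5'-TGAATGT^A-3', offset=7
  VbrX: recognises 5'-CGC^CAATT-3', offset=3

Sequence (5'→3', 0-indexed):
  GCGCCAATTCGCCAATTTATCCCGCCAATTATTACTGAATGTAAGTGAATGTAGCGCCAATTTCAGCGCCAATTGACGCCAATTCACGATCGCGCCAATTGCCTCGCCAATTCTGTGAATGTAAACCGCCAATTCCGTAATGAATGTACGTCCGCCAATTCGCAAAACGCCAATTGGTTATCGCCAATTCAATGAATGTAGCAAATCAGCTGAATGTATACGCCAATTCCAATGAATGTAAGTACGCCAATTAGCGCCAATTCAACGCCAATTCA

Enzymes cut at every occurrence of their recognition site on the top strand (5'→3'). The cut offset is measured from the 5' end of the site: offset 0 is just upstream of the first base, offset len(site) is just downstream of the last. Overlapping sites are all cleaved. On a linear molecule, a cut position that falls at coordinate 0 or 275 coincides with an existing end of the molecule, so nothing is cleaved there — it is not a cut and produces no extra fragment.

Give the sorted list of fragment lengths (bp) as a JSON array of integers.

Site scan:
  XjeIII (TGAATGTA, off=7): starts [35, 45, 115, 140, 192, 210, 232] → cuts [42, 52, 122, 147, 199, 217, 239]
  VbrX (CGCCAATT, off=3): starts [1, 9, 22, 54, 66, 76, 92, 104, 126, 152, 167, 181, 220, 244, 254, 265] → cuts [4, 12, 25, 57, 69, 79, 95, 107, 129, 155, 170, 184, 223, 247, 257, 268]

Pooled cuts: [4, 12, 25, 42, 52, 57, 69, 79, 95, 107, 122, 129, 147, 155, 170, 184, 199, 217, 223, 239, 247, 257, 268]

Fragment lengths:
  [0,4): 4 bp
  [4,12): 8 bp
  [12,25): 13 bp
  [25,42): 17 bp
  [42,52): 10 bp
  [52,57): 5 bp
  [57,69): 12 bp
  [69,79): 10 bp
  [79,95): 16 bp
  [95,107): 12 bp
  [107,122): 15 bp
  [122,129): 7 bp
  [129,147): 18 bp
  [147,155): 8 bp
  [155,170): 15 bp
  [170,184): 14 bp
  [184,199): 15 bp
  [199,217): 18 bp
  [217,223): 6 bp
  [223,239): 16 bp
  [239,247): 8 bp
  [247,257): 10 bp
  [257,268): 11 bp
  [268,275): 7 bp

[4,5,6,7,7,8,8,8,10,10,10,11,12,12,13,14,15,15,15,16,16,17,18,18]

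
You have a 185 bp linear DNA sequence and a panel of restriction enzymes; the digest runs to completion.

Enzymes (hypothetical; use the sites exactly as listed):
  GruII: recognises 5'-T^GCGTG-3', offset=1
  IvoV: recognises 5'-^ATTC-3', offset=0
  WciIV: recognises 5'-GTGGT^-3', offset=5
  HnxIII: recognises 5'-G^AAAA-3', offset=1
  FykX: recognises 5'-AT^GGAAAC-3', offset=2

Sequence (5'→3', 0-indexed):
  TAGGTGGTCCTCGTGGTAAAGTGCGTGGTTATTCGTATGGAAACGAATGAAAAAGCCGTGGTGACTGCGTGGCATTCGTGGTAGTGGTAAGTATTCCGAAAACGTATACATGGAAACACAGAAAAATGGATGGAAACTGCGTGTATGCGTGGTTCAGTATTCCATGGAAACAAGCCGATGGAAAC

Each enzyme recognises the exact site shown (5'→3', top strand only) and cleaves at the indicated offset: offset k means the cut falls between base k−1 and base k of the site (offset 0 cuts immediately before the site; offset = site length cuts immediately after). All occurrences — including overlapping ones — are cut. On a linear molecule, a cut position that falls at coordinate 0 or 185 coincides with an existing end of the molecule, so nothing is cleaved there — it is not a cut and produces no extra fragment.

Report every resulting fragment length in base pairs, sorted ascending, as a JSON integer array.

Per-enzyme occurrences:
  GruII (TGCGTG, off=1): starts [21, 65, 137, 145] → cuts [22, 66, 138, 146]
  IvoV (ATTC, off=0): starts [30, 73, 92, 158] → cuts [30, 73, 92, 158]
  WciIV (GTGGT, off=5): starts [3, 12, 24, 57, 77, 83, 148] → cuts [8, 17, 29, 62, 82, 88, 153]
  HnxIII (GAAAA, off=1): starts [48, 97, 120] → cuts [49, 98, 121]
  FykX (ATGGAAAC, off=2): starts [36, 109, 129, 163, 177] → cuts [38, 111, 131, 165, 179]

Pooled cuts: [8, 17, 22, 29, 30, 38, 49, 62, 66, 73, 82, 88, 92, 98, 111, 121, 131, 138, 146, 153, 158, 165, 179]

Fragments:
  [0,8): 8 bp
  [8,17): 9 bp
  [17,22): 5 bp
  [22,29): 7 bp
  [29,30): 1 bp
  [30,38): 8 bp
  [38,49): 11 bp
  [49,62): 13 bp
  [62,66): 4 bp
  [66,73): 7 bp
  [73,82): 9 bp
  [82,88): 6 bp
  [88,92): 4 bp
  [92,98): 6 bp
  [98,111): 13 bp
  [111,121): 10 bp
  [121,131): 10 bp
  [131,138): 7 bp
  [138,146): 8 bp
  [146,153): 7 bp
  [153,158): 5 bp
  [158,165): 7 bp
  [165,179): 14 bp
  [179,185): 6 bp

[1,4,4,5,5,6,6,6,7,7,7,7,7,8,8,8,9,9,10,10,11,13,13,14]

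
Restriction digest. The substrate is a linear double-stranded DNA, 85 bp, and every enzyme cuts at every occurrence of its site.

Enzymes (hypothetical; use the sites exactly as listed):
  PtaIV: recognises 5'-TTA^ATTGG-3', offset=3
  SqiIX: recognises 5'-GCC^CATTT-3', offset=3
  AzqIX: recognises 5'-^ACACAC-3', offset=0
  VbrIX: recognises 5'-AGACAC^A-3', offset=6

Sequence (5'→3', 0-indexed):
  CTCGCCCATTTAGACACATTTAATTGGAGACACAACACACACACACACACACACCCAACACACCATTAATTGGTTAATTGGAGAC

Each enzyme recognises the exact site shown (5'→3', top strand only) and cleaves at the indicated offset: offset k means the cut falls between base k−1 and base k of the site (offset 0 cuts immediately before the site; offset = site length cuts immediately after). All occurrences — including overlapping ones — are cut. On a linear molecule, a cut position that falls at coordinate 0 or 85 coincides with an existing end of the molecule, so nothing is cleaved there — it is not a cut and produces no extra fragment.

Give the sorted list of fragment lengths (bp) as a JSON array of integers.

[1,2,2,2,2,2,2,2,5,6,8,9,9,11,11,11]

Scan for sites:
  PtaIV TTAATTGG/3: at [19, 65, 73] ⇒ [22, 68, 76]
  SqiIX GCCCATTT/3: at [3] ⇒ [6]
  AzqIX ACACAC/0: at [34, 36, 38, 40, 42, 44, 46, 48, 57] ⇒ [34, 36, 38, 40, 42, 44, 46, 48, 57]
  VbrIX AGACACA/6: at [11, 27] ⇒ [17, 33]

Pooled cuts: [6, 17, 22, 33, 34, 36, 38, 40, 42, 44, 46, 48, 57, 68, 76]

Fragment lengths:
  [0,6): 6 bp
  [6,17): 11 bp
  [17,22): 5 bp
  [22,33): 11 bp
  [33,34): 1 bp
  [34,36): 2 bp
  [36,38): 2 bp
  [38,40): 2 bp
  [40,42): 2 bp
  [42,44): 2 bp
  [44,46): 2 bp
  [46,48): 2 bp
  [48,57): 9 bp
  [57,68): 11 bp
  [68,76): 8 bp
  [76,85): 9 bp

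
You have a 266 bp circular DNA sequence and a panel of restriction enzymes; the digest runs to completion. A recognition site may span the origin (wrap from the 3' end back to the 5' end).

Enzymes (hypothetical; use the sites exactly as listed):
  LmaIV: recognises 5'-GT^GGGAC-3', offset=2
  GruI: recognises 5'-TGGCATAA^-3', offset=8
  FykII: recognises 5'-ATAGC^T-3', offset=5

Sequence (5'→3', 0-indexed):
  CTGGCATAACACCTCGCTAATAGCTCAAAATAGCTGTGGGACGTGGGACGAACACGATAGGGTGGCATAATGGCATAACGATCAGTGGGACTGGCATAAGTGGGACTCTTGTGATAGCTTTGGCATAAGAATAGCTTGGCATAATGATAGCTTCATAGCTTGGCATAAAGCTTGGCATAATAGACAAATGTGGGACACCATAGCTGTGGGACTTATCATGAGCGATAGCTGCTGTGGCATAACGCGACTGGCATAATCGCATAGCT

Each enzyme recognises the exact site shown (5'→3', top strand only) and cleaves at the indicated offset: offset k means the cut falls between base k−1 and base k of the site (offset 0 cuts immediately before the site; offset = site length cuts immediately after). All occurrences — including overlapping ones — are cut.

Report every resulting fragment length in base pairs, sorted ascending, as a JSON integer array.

Scan for sites:
  LmaIV (GTGGGAC, off=2): starts [35, 42, 84, 99, 189, 205] → cuts [37, 44, 86, 101, 191, 207]
  GruI (TGGCATAA, off=8): starts [1, 62, 70, 91, 120, 136, 160, 172, 234, 248] → cuts [9, 70, 78, 99, 128, 144, 168, 180, 242, 256]
  FykII (ATAGCT, off=5): starts [19, 29, 113, 130, 146, 154, 199, 224, 260] → cuts [24, 34, 118, 135, 151, 159, 204, 229, 265]

All cut coordinates (distinct, sorted): [9, 24, 34, 37, 44, 70, 78, 86, 99, 101, 118, 128, 135, 144, 151, 159, 168, 180, 191, 204, 207, 229, 242, 256, 265]

Fragments:
  9→24: 15 bp
  24→34: 10 bp
  34→37: 3 bp
  37→44: 7 bp
  44→70: 26 bp
  70→78: 8 bp
  78→86: 8 bp
  86→99: 13 bp
  99→101: 2 bp
  101→118: 17 bp
  118→128: 10 bp
  128→135: 7 bp
  135→144: 9 bp
  144→151: 7 bp
  151→159: 8 bp
  159→168: 9 bp
  168→180: 12 bp
  180→191: 11 bp
  191→204: 13 bp
  204→207: 3 bp
  207→229: 22 bp
  229→242: 13 bp
  242→256: 14 bp
  256→265: 9 bp
  265→9 (wrap): 266-265+9 = 10 bp

[2,3,3,7,7,7,8,8,8,9,9,9,10,10,10,11,12,13,13,13,14,15,17,22,26]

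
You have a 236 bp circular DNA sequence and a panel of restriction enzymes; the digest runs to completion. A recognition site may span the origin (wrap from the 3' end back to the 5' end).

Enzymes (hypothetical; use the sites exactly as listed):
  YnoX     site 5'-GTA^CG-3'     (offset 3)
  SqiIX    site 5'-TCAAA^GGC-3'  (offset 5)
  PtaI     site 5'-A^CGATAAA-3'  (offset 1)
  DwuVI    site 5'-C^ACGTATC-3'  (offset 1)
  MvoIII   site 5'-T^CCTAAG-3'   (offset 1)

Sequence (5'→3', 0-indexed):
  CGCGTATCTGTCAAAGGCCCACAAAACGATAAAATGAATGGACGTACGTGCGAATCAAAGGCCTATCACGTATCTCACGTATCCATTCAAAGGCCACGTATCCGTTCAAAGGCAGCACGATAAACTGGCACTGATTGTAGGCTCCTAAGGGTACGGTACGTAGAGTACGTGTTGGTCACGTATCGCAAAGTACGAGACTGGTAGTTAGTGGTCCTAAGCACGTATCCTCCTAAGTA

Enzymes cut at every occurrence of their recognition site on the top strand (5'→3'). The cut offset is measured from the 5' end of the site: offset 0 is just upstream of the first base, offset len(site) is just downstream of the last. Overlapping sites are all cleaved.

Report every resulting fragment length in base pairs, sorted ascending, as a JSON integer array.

[4,5,7,7,8,8,9,9,9,10,10,11,13,15,15,15,15,20,20,26]

Site scan:
  YnoX (GTACG, off=3): starts [43, 150, 155, 164, 189, 233] → cuts [0, 46, 153, 158, 167, 192]
  SqiIX (TCAAAGGC, off=5): starts [10, 54, 86, 105] → cuts [15, 59, 91, 110]
  PtaI (ACGATAAA, off=1): starts [25, 116] → cuts [26, 117]
  DwuVI (CACGTATC, off=1): starts [66, 75, 94, 176, 218] → cuts [67, 76, 95, 177, 219]
  MvoIII (TCCTAAG, off=1): starts [142, 211, 227] → cuts [143, 212, 228]

Pooled cuts: [0, 15, 26, 46, 59, 67, 76, 91, 95, 110, 117, 143, 153, 158, 167, 177, 192, 212, 219, 228]

Fragment lengths:
  0→15: 15 bp
  15→26: 11 bp
  26→46: 20 bp
  46→59: 13 bp
  59→67: 8 bp
  67→76: 9 bp
  76→91: 15 bp
  91→95: 4 bp
  95→110: 15 bp
  110→117: 7 bp
  117→143: 26 bp
  143→153: 10 bp
  153→158: 5 bp
  158→167: 9 bp
  167→177: 10 bp
  177→192: 15 bp
  192→212: 20 bp
  212→219: 7 bp
  219→228: 9 bp
  228→0 (wrap): 236-228+0 = 8 bp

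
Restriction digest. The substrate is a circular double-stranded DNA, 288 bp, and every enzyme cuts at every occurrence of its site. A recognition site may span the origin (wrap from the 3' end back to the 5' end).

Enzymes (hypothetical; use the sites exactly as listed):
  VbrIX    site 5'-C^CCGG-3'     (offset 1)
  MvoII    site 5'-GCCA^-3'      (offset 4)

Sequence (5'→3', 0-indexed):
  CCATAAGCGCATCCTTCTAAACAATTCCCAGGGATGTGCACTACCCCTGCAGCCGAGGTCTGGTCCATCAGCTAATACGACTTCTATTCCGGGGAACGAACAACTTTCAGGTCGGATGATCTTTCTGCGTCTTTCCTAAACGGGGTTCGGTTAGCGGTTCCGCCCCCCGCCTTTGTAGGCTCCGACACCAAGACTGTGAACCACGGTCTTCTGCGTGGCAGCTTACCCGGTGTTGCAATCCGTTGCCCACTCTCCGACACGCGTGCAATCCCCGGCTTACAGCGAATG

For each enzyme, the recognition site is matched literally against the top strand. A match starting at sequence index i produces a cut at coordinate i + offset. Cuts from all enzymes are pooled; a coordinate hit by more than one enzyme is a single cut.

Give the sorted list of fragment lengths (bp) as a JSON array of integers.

Per-enzyme occurrences:
  VbrIX CCCGG/1: at [225, 270] ⇒ [226, 271]
  MvoII GCCA/4: at [287] ⇒ [3]

All cut coordinates (distinct, sorted): [3, 226, 271]

Fragments:
  3→226: 223 bp
  226→271: 45 bp
  271→3 (wrap): 288-271+3 = 20 bp

[20,45,223]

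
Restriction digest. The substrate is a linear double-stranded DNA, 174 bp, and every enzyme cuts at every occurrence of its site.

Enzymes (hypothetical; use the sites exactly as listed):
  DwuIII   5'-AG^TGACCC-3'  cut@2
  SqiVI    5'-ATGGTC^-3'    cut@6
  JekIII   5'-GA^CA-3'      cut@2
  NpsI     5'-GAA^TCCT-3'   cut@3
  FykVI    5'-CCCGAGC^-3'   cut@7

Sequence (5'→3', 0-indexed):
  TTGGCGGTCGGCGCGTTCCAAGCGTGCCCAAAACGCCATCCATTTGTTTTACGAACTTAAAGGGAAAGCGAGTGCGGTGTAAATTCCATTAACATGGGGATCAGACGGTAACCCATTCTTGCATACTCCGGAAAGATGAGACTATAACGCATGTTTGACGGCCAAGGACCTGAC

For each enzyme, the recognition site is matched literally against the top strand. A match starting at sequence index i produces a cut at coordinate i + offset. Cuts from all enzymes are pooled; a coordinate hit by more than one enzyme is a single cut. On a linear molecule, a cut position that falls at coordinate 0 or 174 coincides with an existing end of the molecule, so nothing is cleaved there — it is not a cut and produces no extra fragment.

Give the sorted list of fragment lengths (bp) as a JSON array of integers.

[174]

Scan for sites:
  DwuIII (AGTGACCC, off=2): no sites
  SqiVI (ATGGTC, off=6): no sites
  JekIII (GACA, off=2): no sites
  NpsI (GAATCCT, off=3): no sites
  FykVI (CCCGAGC, off=7): no sites

Pooled cuts: ∅

Fragment lengths:
  no cuts → one linear fragment of 174 bp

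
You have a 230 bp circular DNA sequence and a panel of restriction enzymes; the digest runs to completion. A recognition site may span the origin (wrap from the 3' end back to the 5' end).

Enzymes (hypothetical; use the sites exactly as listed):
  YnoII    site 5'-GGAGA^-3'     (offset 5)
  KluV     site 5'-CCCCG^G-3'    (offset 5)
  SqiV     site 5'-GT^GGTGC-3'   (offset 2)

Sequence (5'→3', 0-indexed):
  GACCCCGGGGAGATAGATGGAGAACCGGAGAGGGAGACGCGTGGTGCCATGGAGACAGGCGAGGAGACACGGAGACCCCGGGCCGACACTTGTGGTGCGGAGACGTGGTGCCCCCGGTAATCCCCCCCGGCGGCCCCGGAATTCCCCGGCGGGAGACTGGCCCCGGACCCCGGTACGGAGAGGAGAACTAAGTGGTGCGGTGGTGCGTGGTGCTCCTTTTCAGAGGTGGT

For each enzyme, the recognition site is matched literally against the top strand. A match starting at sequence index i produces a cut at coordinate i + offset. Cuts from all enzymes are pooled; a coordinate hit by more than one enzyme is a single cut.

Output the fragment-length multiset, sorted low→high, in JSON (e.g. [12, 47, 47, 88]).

Scan for sites:
  YnoII GGAGA/5: at [8, 18, 26, 32, 50, 62, 70, 98, 151, 176, 181] ⇒ [13, 23, 31, 37, 55, 67, 75, 103, 156, 181, 186]
  KluV CCCCGG/5: at [2, 75, 111, 124, 133, 143, 160, 167] ⇒ [7, 80, 116, 129, 138, 148, 165, 172]
  SqiV GTGGTGC/2: at [40, 91, 104, 191, 199, 206] ⇒ [42, 93, 106, 193, 201, 208]

Pooled cuts: [7, 13, 23, 31, 37, 42, 55, 67, 75, 80, 93, 103, 106, 116, 129, 138, 148, 156, 165, 172, 181, 186, 193, 201, 208]

Fragment lengths:
  7→13: 6 bp
  13→23: 10 bp
  23→31: 8 bp
  31→37: 6 bp
  37→42: 5 bp
  42→55: 13 bp
  55→67: 12 bp
  67→75: 8 bp
  75→80: 5 bp
  80→93: 13 bp
  93→103: 10 bp
  103→106: 3 bp
  106→116: 10 bp
  116→129: 13 bp
  129→138: 9 bp
  138→148: 10 bp
  148→156: 8 bp
  156→165: 9 bp
  165→172: 7 bp
  172→181: 9 bp
  181→186: 5 bp
  186→193: 7 bp
  193→201: 8 bp
  201→208: 7 bp
  208→7 (wrap): 230-208+7 = 29 bp

[3,5,5,5,6,6,7,7,7,8,8,8,8,9,9,9,10,10,10,10,12,13,13,13,29]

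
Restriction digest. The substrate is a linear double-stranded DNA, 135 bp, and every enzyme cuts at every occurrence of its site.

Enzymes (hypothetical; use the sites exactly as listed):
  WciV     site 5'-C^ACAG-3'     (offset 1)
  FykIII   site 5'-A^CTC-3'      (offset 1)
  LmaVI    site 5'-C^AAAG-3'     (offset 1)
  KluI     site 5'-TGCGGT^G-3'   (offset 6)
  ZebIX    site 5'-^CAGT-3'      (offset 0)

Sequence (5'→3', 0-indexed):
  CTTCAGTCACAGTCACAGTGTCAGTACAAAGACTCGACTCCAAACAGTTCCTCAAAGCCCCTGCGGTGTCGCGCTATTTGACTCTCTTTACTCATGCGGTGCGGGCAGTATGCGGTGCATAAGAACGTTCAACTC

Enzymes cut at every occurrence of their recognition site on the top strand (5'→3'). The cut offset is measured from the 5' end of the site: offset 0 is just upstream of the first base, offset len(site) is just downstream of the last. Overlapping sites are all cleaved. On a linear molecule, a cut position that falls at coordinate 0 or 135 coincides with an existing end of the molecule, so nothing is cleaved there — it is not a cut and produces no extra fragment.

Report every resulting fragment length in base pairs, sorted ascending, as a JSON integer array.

Per-enzyme occurrences:
  WciV CACAG/1: at [7, 13] ⇒ [8, 14]
  FykIII ACTC/1: at [31, 36, 80, 89, 131] ⇒ [32, 37, 81, 90, 132]
  LmaVI CAAAG/1: at [26, 52] ⇒ [27, 53]
  KluI TGCGGTG/6: at [61, 94, 110] ⇒ [67, 100, 116]
  ZebIX CAGT/0: at [3, 9, 15, 21, 44, 105] ⇒ [3, 9, 15, 21, 44, 105]

All cut coordinates (distinct, sorted): [3, 8, 9, 14, 15, 21, 27, 32, 37, 44, 53, 67, 81, 90, 100, 105, 116, 132]

Fragments:
  [0,3): 3 bp
  [3,8): 5 bp
  [8,9): 1 bp
  [9,14): 5 bp
  [14,15): 1 bp
  [15,21): 6 bp
  [21,27): 6 bp
  [27,32): 5 bp
  [32,37): 5 bp
  [37,44): 7 bp
  [44,53): 9 bp
  [53,67): 14 bp
  [67,81): 14 bp
  [81,90): 9 bp
  [90,100): 10 bp
  [100,105): 5 bp
  [105,116): 11 bp
  [116,132): 16 bp
  [132,135): 3 bp

[1,1,3,3,5,5,5,5,5,6,6,7,9,9,10,11,14,14,16]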